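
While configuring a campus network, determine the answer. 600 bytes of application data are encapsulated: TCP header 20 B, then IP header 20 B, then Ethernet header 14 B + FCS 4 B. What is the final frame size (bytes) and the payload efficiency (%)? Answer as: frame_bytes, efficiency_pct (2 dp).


TCP segment = 600 + 20 = 620 B
IP packet = 620 + 20 = 640 B
Ethernet frame = 640 + 14 + 4 = 658 B
Efficiency = app / frame = 600 / 658 = 0.911854 = 91.1854% -> 91.19% (2 dp)

658, 91.19


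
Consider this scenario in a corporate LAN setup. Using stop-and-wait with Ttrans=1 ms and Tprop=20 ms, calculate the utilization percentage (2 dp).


Given: Ttrans = 1 ms, Tprop = 20 ms
RTT = 2 * Tprop = 2 * 20 = 40 ms
U = Ttrans / (Ttrans + RTT)
U = 1 / (1 + 40)
U = 1 / 41 = 0.02439
U% = 2.44%

2.44


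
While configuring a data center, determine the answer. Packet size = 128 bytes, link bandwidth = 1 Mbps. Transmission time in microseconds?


Given: packet = 128 bytes, bandwidth = 1 Mbps
Packet in bits = 128 * 8 = 1024 bits
Bandwidth = 1 * 10^6 = 1000000 bps
Time = 1024 / 1000000 seconds
Time in us = 1024 * 10^6 / 1000000 = 1024

1024


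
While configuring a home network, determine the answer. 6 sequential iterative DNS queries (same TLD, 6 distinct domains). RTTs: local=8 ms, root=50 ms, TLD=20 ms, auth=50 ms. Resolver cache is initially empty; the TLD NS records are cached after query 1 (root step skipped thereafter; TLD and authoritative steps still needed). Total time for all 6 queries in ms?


Lookup 1 (cold cache): local + root + TLD + auth = 8 + 50 + 20 + 50 = 128 ms
Lookups 2..6 (TLD NS cached -> skip root; new domain -> still ask TLD and auth): local + TLD + auth = 8 + 20 + 50 = 78 ms each
Remaining 5 lookups: 5 * 78 = 390 ms
Total = 128 + 390 = 518 ms

518


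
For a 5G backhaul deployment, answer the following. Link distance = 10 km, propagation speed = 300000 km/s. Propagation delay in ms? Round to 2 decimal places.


Given: distance = 10 km, speed = 300000 km/s
Delay = distance / speed = 10 / 300000 seconds
Delay in ms = 10 * 1000 / 300000
Delay = 0.0333 ms
Rounded to 2 dp = 0.03 ms

0.03


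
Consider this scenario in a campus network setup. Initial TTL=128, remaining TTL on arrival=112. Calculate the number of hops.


Given: initial TTL = 128, received TTL = 112
Hops = initial TTL - received TTL
Hops = 128 - 112 = 16

16


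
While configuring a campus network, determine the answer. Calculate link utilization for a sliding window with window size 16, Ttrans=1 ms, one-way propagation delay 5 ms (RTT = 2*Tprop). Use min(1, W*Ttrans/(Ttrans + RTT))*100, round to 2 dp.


Given: W = 16, Ttrans = 1 ms, RTT = 10 ms (= 2 * Tprop, Tprop = 5 ms)
Cycle time = Ttrans + RTT = 1 + 10 = 11 ms (first packet sent until its ACK returns)
W * Ttrans = 16 * 1 = 16 ms of sending per cycle
W * Ttrans / (Ttrans + RTT) = 16 / 11 = 1.454545
U = min(1, 1.454545) = 1.000000
U% = 100.00%

100.00


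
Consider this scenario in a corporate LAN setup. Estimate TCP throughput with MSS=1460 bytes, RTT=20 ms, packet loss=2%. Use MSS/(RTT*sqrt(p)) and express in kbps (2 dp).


Given: MSS = 1460 bytes, RTT = 20 ms, loss = 2%
RTT in seconds = 20 / 1000 = 0.02
Loss rate = 2% = 0.02
sqrt(loss) = sqrt(0.02) = 0.141421356237
Throughput (bytes/s) = 1460 / (0.02 * 0.141421356237) = 516187.9503
Throughput (kbps) = 516187.9503 * 8 / 1000 = 4129.503602 -> 4129.50 kbps (2 dp)

4129.50


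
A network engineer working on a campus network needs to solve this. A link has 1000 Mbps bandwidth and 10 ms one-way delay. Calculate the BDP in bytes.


Given: bandwidth = 1000 Mbps, delay = 10 ms
BDP in bits = 1000 * 10^6 * 10 / 1000
BDP in bits = 10000000
BDP in bytes = 10000000 / 8 = 1250000

1250000


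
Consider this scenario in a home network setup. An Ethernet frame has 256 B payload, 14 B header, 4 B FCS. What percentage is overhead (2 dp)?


Given: payload = 256 B, header = 14 B, trailer = 4 B
Overhead bytes = header + trailer = 14 + 4 = 18
Total frame = payload + overhead = 256 + 18 = 274
Overhead % = 18 / 274 * 100 = 6.5693% -> 6.57% (2 dp)

6.57


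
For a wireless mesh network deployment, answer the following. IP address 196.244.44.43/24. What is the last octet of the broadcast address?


Given: IP = 196.244.44.43, prefix = /24
Host bits = 32 - 24 = 8
Network last octet = 43 AND mask = 0
Host part size = 2^8 - 1 = 255
Broadcast last octet = 0 OR 255 = 255

255


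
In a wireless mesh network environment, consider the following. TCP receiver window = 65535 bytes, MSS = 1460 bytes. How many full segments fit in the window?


Given: RWND = 65535 bytes, MSS = 1460 bytes
Full segments = floor(RWND / MSS)
Full segments = floor(65535 / 1460)
Full segments = floor(44.887) = 44

44


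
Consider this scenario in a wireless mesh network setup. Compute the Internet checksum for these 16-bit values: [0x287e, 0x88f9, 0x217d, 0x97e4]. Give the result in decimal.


Given words: [0x287e, 0x88f9, 0x217d, 0x97e4]
Step 1: Sum all words
Raw sum = 10366 + 35065 + 8573 + 38884 = 92888
Step 2: Fold carry: (27352 + 1) = 27353
One's complement = ~27353 & 0xFFFF = 38182

38182


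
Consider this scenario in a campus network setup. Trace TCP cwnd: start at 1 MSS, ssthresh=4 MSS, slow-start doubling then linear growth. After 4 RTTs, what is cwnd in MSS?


RTT 0: cwnd = 1 MSS (initial)
RTT 1: cwnd = 2 MSS (slow start, doubled)
RTT 2: cwnd = 4 MSS (slow start, doubled)
RTT 3: cwnd = 5 MSS (congestion avoidance, +1)
RTT 4: cwnd = 6 MSS (congestion avoidance, +1)

6


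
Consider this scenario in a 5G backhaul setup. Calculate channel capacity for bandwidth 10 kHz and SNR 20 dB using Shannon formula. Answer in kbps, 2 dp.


Given: B = 10 kHz, SNR = 20 dB
SNR linear = 10^(20/10) = 100
1 + SNR = 101
log2(101) = 6.6582114828
C = 10 * 1000 * 6.6582114828 = 66582.1148 bps
C = 66.582115 kbps -> 66.58 kbps (2 dp)

66.58


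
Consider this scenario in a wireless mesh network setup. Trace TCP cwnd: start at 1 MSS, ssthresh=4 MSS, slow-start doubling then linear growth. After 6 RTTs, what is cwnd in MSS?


RTT 0: cwnd = 1 MSS (initial)
RTT 1: cwnd = 2 MSS (slow start, doubled)
RTT 2: cwnd = 4 MSS (slow start, doubled)
RTT 3: cwnd = 5 MSS (congestion avoidance, +1)
RTT 4: cwnd = 6 MSS (congestion avoidance, +1)
RTT 5: cwnd = 7 MSS (congestion avoidance, +1)
RTT 6: cwnd = 8 MSS (congestion avoidance, +1)

8


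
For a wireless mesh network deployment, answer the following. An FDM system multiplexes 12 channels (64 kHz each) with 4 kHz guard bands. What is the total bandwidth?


Given: 12 channels, 64 kHz each, guard = 4 kHz
Channel bandwidth = 12 * 64 = 768 kHz
Guard bands = 11 gaps * 4 kHz = 44 kHz
Total = 768 + 44 = 812 kHz

812


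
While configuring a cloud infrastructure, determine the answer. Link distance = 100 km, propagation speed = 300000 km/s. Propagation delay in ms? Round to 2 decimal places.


Given: distance = 100 km, speed = 300000 km/s
Delay = distance / speed = 100 / 300000 seconds
Delay in ms = 100 * 1000 / 300000
Delay = 0.3333 ms
Rounded to 2 dp = 0.33 ms

0.33


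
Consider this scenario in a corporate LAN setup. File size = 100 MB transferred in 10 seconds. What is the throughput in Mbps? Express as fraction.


Given: file = 100 MB, time = 10 s
File in Mb = 100 * 8 = 800 Mb
Throughput = 800 / 10 Mbps
Throughput = 80 Mbps

80


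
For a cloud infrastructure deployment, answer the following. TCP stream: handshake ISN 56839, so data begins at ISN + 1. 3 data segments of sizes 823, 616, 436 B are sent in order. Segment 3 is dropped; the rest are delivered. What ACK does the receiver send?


SYN uses sequence number 56839; first data byte = ISN + 1 = 56840.
Segment 1: SEQ = 56840, len = 823 B, covers [56840, 57662]
Segment 2: SEQ = 57663, len = 616 B, covers [57663, 58278]
Segment 3: SEQ = 58279, len = 436 B, covers [58279, 58714] [LOST]
In-order data received: bytes [56840, 58278] (segments 1..2).
Segment 3 missing -> gap begins at byte 58279.
Cumulative ACK = next expected in-order byte = 56840 + 823 + 616 = 58279

58279


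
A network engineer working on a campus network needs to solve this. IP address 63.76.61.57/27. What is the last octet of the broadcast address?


Given: IP = 63.76.61.57, prefix = /27
Host bits = 32 - 27 = 5
Network last octet = 57 AND mask = 32
Host part size = 2^5 - 1 = 31
Broadcast last octet = 32 OR 31 = 63

63


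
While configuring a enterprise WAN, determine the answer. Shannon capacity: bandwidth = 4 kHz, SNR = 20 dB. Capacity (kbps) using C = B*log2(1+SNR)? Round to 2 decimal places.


Given: B = 4 kHz, SNR = 20 dB
SNR linear = 10^(20/10) = 100
1 + SNR = 101
log2(101) = 6.6582114828
C = 4 * 1000 * 6.6582114828 = 26632.8459 bps
C = 26.632846 kbps -> 26.63 kbps (2 dp)

26.63


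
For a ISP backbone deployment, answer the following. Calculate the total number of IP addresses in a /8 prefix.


Given: CIDR prefix /8
Host bits = 32 - 8 = 24
Total addresses = 2^24 = 16777216

16777216


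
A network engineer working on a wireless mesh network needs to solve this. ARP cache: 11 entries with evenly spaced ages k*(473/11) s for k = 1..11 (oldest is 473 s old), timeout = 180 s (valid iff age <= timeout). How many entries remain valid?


Ages are k * 473/11 s for k = 1..11 (spacing = 43.0000 s).
Entry k is valid iff k * 473/11 <= 180 iff k <= 11 * 180 / 473 = 4.1860
n_valid = floor(4.1860) = 4
(n_stale = 11 - 4 = 7)

4


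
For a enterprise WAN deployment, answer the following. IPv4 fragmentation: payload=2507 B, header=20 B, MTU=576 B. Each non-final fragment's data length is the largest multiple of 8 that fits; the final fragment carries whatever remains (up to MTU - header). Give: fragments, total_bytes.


Max data per non-final fragment = floor((MTU - header)/8)*8 = floor((576 - 20)/8)*8 = floor(556/8)*8 = 552 B
Final fragment needs no 8-byte alignment: it can carry up to MTU - header = 556 B
Non-final fragments needed = ceil((payload - 556) / 552) = ceil(1951/552) = ceil(3.5344) = 4
Number of fragments = 4 + 1 = 5
Fragment sizes (data): 4 * 552 B + 299 B (last, 299 <= 556 OK)
Total bytes sent = payload + n_frags * header = 2507 + 5*20 = 2507 + 100 = 2607 B

5, 2607


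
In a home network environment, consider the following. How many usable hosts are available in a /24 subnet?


Given: subnet mask /24
Host bits = 32 - 24 = 8
Total addresses = 2^8 = 256
Usable hosts = 256 - 2 (network + broadcast) = 254

254


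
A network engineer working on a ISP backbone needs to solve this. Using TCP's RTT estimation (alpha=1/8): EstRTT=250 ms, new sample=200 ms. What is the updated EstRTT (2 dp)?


Given: EstRTT = 250 ms, SampleRTT = 200 ms, alpha = 1/8
New EstRTT = (1 - alpha) * EstRTT + alpha * SampleRTT
(7/8) * 250 = 218.75
(1/8) * 200 = 25
New EstRTT = 218.75 + 25 = 243.75 ms -> 243.75 ms (2 dp)

243.75


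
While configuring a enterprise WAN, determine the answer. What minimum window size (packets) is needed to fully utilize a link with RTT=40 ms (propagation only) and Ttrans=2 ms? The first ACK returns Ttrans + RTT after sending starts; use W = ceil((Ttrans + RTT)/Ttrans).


Given: Ttrans = 2 ms, RTT = 40 ms (= 2 * Tprop, Tprop = 20 ms)
Time until first ACK returns = Ttrans + RTT = 2 + 40 = 42 ms
Need W * Ttrans >= Ttrans + RTT  ->  W >= (Ttrans + RTT) / Ttrans
(Ttrans + RTT) / Ttrans = 42 / 2 = 21
W_min = ceil(21) = 21

21


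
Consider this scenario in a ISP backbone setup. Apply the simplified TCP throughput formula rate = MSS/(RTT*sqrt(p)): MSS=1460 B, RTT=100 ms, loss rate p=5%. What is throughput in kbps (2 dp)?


Given: MSS = 1460 bytes, RTT = 100 ms, loss = 5%
RTT in seconds = 100 / 1000 = 0.1
Loss rate = 5% = 0.05
sqrt(loss) = sqrt(0.05) = 0.223606797750
Throughput (bytes/s) = 1460 / (0.1 * 0.223606797750) = 65293.1849
Throughput (kbps) = 65293.1849 * 8 / 1000 = 522.345480 -> 522.35 kbps (2 dp)

522.35


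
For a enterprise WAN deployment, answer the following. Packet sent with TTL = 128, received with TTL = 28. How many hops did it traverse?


Given: initial TTL = 128, received TTL = 28
Hops = initial TTL - received TTL
Hops = 128 - 28 = 100

100


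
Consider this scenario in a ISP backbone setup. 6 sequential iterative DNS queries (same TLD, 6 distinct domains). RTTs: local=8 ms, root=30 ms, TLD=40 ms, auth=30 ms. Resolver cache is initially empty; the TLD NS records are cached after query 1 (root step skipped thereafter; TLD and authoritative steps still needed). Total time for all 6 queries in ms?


Lookup 1 (cold cache): local + root + TLD + auth = 8 + 30 + 40 + 30 = 108 ms
Lookups 2..6 (TLD NS cached -> skip root; new domain -> still ask TLD and auth): local + TLD + auth = 8 + 40 + 30 = 78 ms each
Remaining 5 lookups: 5 * 78 = 390 ms
Total = 108 + 390 = 498 ms

498


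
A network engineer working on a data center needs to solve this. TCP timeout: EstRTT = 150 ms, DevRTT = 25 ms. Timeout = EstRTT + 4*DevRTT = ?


Given: EstRTT = 150 ms, DevRTT = 25 ms
Timeout = EstRTT + 4 * DevRTT
4 * DevRTT = 4 * 25 = 100
Timeout = 150 + 100 = 250 ms

250


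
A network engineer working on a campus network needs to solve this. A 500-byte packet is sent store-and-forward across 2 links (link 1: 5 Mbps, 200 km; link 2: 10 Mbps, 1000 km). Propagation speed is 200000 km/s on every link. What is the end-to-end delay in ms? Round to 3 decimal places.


Packet = 500 bytes = 4000 bits. Store-and-forward: sum (t_trans + t_prop) per link.
Link 1: t_trans = 4000/(5*10^6) s = 0.8000 ms; t_prop = 200/200000 s = 1.0000 ms; subtotal = 1.8000 ms
Link 2: t_trans = 4000/(10*10^6) s = 0.4000 ms; t_prop = 1000/200000 s = 5.0000 ms; subtotal = 5.4000 ms
End-to-end = 1.8000 + 5.4000 = 7.2000 ms -> 7.200 ms (3 dp)

7.200


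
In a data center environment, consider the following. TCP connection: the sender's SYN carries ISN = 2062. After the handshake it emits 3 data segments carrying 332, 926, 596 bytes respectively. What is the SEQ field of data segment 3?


The SYN occupies sequence number ISN = 2062, so the first data byte is ISN + 1 = 2063.
SEQ of data segment i = (ISN + 1) + sum of payload sizes of segments 1..i-1.
Segment 1: SEQ = 2063, payload = 332 bytes
Segment 2: SEQ = 2395, payload = 926 bytes
Segment 3: SEQ = 3321, payload = 596 bytes
SEQ of segment 3 = 2063 + 332 + 926 = 3321

3321


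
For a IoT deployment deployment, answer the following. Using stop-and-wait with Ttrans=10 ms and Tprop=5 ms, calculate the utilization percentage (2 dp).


Given: Ttrans = 10 ms, Tprop = 5 ms
RTT = 2 * Tprop = 2 * 5 = 10 ms
U = Ttrans / (Ttrans + RTT)
U = 10 / (10 + 10)
U = 10 / 20 = 0.5
U% = 50.00%

50.00


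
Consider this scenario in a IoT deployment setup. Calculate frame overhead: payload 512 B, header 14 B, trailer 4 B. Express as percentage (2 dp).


Given: payload = 512 B, header = 14 B, trailer = 4 B
Overhead bytes = header + trailer = 14 + 4 = 18
Total frame = payload + overhead = 512 + 18 = 530
Overhead % = 18 / 530 * 100 = 3.3962% -> 3.40% (2 dp)

3.40


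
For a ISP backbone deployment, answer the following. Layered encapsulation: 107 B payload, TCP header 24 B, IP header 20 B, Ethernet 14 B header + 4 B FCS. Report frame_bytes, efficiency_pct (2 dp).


TCP segment = 107 + 24 = 131 B
IP packet = 131 + 20 = 151 B
Ethernet frame = 151 + 14 + 4 = 169 B
Efficiency = app / frame = 107 / 169 = 0.633136 = 63.3136% -> 63.31% (2 dp)

169, 63.31


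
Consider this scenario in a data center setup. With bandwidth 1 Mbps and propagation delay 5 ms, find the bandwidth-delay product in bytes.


Given: bandwidth = 1 Mbps, delay = 5 ms
BDP in bits = 1 * 10^6 * 5 / 1000
BDP in bits = 5000
BDP in bytes = 5000 / 8 = 625

625


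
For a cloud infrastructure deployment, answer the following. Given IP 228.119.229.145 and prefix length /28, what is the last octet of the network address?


Given: IP = 228.119.229.145, prefix = /28
Subnet mask = 255.255.255.240
Last octet of IP: 145
Last octet of mask: 240
Network last octet = 145 AND 240 = 144

144


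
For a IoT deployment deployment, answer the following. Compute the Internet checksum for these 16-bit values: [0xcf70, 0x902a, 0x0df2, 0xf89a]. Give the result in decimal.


Given words: [0xcf70, 0x902a, 0x0df2, 0xf89a]
Step 1: Sum all words
Raw sum = 53104 + 36906 + 3570 + 63642 = 157222
Step 2: Fold carry: (26150 + 2) = 26152
One's complement = ~26152 & 0xFFFF = 39383

39383


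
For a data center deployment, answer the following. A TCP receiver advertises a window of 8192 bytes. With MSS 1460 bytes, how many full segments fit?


Given: RWND = 8192 bytes, MSS = 1460 bytes
Full segments = floor(RWND / MSS)
Full segments = floor(8192 / 1460)
Full segments = floor(5.611) = 5

5


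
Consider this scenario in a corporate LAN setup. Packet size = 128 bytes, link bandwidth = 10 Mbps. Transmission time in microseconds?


Given: packet = 128 bytes, bandwidth = 10 Mbps
Packet in bits = 128 * 8 = 1024 bits
Bandwidth = 10 * 10^6 = 10000000 bps
Time = 1024 / 10000000 seconds
Time in us = 1024 * 10^6 / 10000000 = 102.4

102.4


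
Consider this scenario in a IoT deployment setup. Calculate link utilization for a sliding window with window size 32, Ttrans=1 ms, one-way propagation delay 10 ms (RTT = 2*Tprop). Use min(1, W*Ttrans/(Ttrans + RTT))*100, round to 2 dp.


Given: W = 32, Ttrans = 1 ms, RTT = 20 ms (= 2 * Tprop, Tprop = 10 ms)
Cycle time = Ttrans + RTT = 1 + 20 = 21 ms (first packet sent until its ACK returns)
W * Ttrans = 32 * 1 = 32 ms of sending per cycle
W * Ttrans / (Ttrans + RTT) = 32 / 21 = 1.523810
U = min(1, 1.523810) = 1.000000
U% = 100.00%

100.00


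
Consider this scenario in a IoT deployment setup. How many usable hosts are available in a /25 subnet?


Given: subnet mask /25
Host bits = 32 - 25 = 7
Total addresses = 2^7 = 128
Usable hosts = 128 - 2 (network + broadcast) = 126

126


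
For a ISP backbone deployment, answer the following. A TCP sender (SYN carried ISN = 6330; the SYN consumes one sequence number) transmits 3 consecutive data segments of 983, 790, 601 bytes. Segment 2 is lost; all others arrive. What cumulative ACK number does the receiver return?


SYN uses sequence number 6330; first data byte = ISN + 1 = 6331.
Segment 1: SEQ = 6331, len = 983 B, covers [6331, 7313]
Segment 2: SEQ = 7314, len = 790 B, covers [7314, 8103] [LOST]
Segment 3: SEQ = 8104, len = 601 B, covers [8104, 8704]
In-order data received: bytes [6331, 7313] (segments 1..1).
Segment 2 missing -> gap begins at byte 7314; later segments buffered out of order.
Cumulative ACK = next expected in-order byte = 6331 + 983 = 7314

7314


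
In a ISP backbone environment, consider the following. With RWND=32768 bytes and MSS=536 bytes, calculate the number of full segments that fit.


Given: RWND = 32768 bytes, MSS = 536 bytes
Full segments = floor(RWND / MSS)
Full segments = floor(32768 / 536)
Full segments = floor(61.1343) = 61

61


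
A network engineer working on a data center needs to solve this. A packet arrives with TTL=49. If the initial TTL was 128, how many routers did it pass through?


Given: initial TTL = 128, received TTL = 49
Hops = initial TTL - received TTL
Hops = 128 - 49 = 79

79


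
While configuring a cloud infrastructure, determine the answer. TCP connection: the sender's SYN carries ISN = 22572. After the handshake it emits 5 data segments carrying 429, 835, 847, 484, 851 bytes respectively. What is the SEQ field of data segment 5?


The SYN occupies sequence number ISN = 22572, so the first data byte is ISN + 1 = 22573.
SEQ of data segment i = (ISN + 1) + sum of payload sizes of segments 1..i-1.
Segment 1: SEQ = 22573, payload = 429 bytes
Segment 2: SEQ = 23002, payload = 835 bytes
Segment 3: SEQ = 23837, payload = 847 bytes
Segment 4: SEQ = 24684, payload = 484 bytes
Segment 5: SEQ = 25168, payload = 851 bytes
SEQ of segment 5 = 22573 + 429 + 835 + 847 + 484 = 25168

25168


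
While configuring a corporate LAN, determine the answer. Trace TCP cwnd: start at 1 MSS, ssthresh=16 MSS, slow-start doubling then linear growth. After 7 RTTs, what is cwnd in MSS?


RTT 0: cwnd = 1 MSS (initial)
RTT 1: cwnd = 2 MSS (slow start, doubled)
RTT 2: cwnd = 4 MSS (slow start, doubled)
RTT 3: cwnd = 8 MSS (slow start, doubled)
RTT 4: cwnd = 16 MSS (slow start, doubled)
RTT 5: cwnd = 17 MSS (congestion avoidance, +1)
RTT 6: cwnd = 18 MSS (congestion avoidance, +1)
RTT 7: cwnd = 19 MSS (congestion avoidance, +1)

19


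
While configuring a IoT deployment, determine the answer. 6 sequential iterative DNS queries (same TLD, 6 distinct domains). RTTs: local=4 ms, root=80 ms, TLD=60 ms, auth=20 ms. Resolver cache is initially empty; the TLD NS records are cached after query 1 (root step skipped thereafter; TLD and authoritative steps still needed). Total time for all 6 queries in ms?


Lookup 1 (cold cache): local + root + TLD + auth = 4 + 80 + 60 + 20 = 164 ms
Lookups 2..6 (TLD NS cached -> skip root; new domain -> still ask TLD and auth): local + TLD + auth = 4 + 60 + 20 = 84 ms each
Remaining 5 lookups: 5 * 84 = 420 ms
Total = 164 + 420 = 584 ms

584


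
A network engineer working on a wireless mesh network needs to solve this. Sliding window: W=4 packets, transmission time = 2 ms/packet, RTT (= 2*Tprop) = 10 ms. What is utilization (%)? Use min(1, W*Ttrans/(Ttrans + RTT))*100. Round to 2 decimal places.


Given: W = 4, Ttrans = 2 ms, RTT = 10 ms (= 2 * Tprop, Tprop = 5 ms)
Cycle time = Ttrans + RTT = 2 + 10 = 12 ms (first packet sent until its ACK returns)
W * Ttrans = 4 * 2 = 8 ms of sending per cycle
W * Ttrans / (Ttrans + RTT) = 8 / 12 = 0.666667
U = min(1, 0.666667) = 0.666667
U% = 66.67%

66.67


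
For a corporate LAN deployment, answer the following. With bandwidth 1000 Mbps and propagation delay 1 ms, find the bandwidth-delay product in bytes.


Given: bandwidth = 1000 Mbps, delay = 1 ms
BDP in bits = 1000 * 10^6 * 1 / 1000
BDP in bits = 1000000
BDP in bytes = 1000000 / 8 = 125000

125000


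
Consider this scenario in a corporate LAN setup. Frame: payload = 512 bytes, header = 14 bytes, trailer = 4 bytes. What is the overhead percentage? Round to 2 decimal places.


Given: payload = 512 B, header = 14 B, trailer = 4 B
Overhead bytes = header + trailer = 14 + 4 = 18
Total frame = payload + overhead = 512 + 18 = 530
Overhead % = 18 / 530 * 100 = 3.3962% -> 3.40% (2 dp)

3.40


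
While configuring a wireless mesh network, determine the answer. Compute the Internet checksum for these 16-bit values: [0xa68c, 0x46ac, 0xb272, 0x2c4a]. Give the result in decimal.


Given words: [0xa68c, 0x46ac, 0xb272, 0x2c4a]
Step 1: Sum all words
Raw sum = 42636 + 18092 + 45682 + 11338 = 117748
Step 2: Fold carry: (52212 + 1) = 52213
One's complement = ~52213 & 0xFFFF = 13322

13322


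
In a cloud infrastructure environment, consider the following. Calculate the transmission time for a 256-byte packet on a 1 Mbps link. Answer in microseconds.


Given: packet = 256 bytes, bandwidth = 1 Mbps
Packet in bits = 256 * 8 = 2048 bits
Bandwidth = 1 * 10^6 = 1000000 bps
Time = 2048 / 1000000 seconds
Time in us = 2048 * 10^6 / 1000000 = 2048

2048


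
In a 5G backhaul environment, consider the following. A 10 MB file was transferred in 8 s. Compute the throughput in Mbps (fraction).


Given: file = 10 MB, time = 8 s
File in Mb = 10 * 8 = 80 Mb
Throughput = 80 / 8 Mbps
Throughput = 10 Mbps

10


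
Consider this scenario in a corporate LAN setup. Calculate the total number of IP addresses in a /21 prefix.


Given: CIDR prefix /21
Host bits = 32 - 21 = 11
Total addresses = 2^11 = 2048

2048


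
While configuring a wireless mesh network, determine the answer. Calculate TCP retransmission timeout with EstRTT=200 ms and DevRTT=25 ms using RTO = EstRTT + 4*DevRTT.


Given: EstRTT = 200 ms, DevRTT = 25 ms
Timeout = EstRTT + 4 * DevRTT
4 * DevRTT = 4 * 25 = 100
Timeout = 200 + 100 = 300 ms

300


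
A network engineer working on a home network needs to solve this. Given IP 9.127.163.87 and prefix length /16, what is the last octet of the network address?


Given: IP = 9.127.163.87, prefix = /16
Subnet mask = 255.255.0.0
Last octet of IP: 87
Last octet of mask: 0
Network last octet = 87 AND 0 = 0

0


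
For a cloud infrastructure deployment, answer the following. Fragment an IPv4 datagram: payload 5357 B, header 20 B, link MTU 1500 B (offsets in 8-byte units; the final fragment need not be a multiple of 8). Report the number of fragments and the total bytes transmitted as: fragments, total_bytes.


Max data per non-final fragment = floor((MTU - header)/8)*8 = floor((1500 - 20)/8)*8 = floor(1480/8)*8 = 1480 B
Final fragment needs no 8-byte alignment: it can carry up to MTU - header = 1480 B
Non-final fragments needed = ceil((payload - 1480) / 1480) = ceil(3877/1480) = ceil(2.6196) = 3
Number of fragments = 3 + 1 = 4
Fragment sizes (data): 3 * 1480 B + 917 B (last, 917 <= 1480 OK)
Total bytes sent = payload + n_frags * header = 5357 + 4*20 = 5357 + 80 = 5437 B

4, 5437


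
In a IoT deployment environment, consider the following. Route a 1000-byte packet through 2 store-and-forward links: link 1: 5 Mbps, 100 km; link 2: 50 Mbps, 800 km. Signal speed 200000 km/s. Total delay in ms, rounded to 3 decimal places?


Packet = 1000 bytes = 8000 bits. Store-and-forward: sum (t_trans + t_prop) per link.
Link 1: t_trans = 8000/(5*10^6) s = 1.6000 ms; t_prop = 100/200000 s = 0.5000 ms; subtotal = 2.1000 ms
Link 2: t_trans = 8000/(50*10^6) s = 0.1600 ms; t_prop = 800/200000 s = 4.0000 ms; subtotal = 4.1600 ms
End-to-end = 2.1000 + 4.1600 = 6.2600 ms -> 6.260 ms (3 dp)

6.260


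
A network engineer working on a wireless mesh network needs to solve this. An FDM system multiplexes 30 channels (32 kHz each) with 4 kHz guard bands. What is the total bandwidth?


Given: 30 channels, 32 kHz each, guard = 4 kHz
Channel bandwidth = 30 * 32 = 960 kHz
Guard bands = 29 gaps * 4 kHz = 116 kHz
Total = 960 + 116 = 1076 kHz

1076


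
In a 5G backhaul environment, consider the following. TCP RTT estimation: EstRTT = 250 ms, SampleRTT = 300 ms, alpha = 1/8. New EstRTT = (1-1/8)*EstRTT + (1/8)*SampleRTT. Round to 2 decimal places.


Given: EstRTT = 250 ms, SampleRTT = 300 ms, alpha = 1/8
New EstRTT = (1 - alpha) * EstRTT + alpha * SampleRTT
(7/8) * 250 = 218.75
(1/8) * 300 = 37.5
New EstRTT = 218.75 + 37.5 = 256.25 ms -> 256.25 ms (2 dp)

256.25


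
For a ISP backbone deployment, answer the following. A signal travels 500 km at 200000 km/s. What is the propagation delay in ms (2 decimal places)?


Given: distance = 500 km, speed = 200000 km/s
Delay = distance / speed = 500 / 200000 seconds
Delay in ms = 500 * 1000 / 200000
Delay = 2.5000 ms
Rounded to 2 dp = 2.50 ms

2.50


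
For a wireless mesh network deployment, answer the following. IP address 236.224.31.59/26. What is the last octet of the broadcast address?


Given: IP = 236.224.31.59, prefix = /26
Host bits = 32 - 26 = 6
Network last octet = 59 AND mask = 0
Host part size = 2^6 - 1 = 63
Broadcast last octet = 0 OR 63 = 63

63


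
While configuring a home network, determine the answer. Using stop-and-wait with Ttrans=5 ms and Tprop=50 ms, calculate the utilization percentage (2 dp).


Given: Ttrans = 5 ms, Tprop = 50 ms
RTT = 2 * Tprop = 2 * 50 = 100 ms
U = Ttrans / (Ttrans + RTT)
U = 5 / (5 + 100)
U = 5 / 105 = 0.047619
U% = 4.76%

4.76


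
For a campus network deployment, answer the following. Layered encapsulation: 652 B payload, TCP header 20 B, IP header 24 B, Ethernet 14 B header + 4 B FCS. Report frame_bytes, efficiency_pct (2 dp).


TCP segment = 652 + 20 = 672 B
IP packet = 672 + 24 = 696 B
Ethernet frame = 696 + 14 + 4 = 714 B
Efficiency = app / frame = 652 / 714 = 0.913165 = 91.3165% -> 91.32% (2 dp)

714, 91.32


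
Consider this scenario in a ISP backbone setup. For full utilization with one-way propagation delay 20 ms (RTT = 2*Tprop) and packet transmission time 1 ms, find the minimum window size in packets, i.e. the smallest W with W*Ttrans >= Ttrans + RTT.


Given: Ttrans = 1 ms, RTT = 40 ms (= 2 * Tprop, Tprop = 20 ms)
Time until first ACK returns = Ttrans + RTT = 1 + 40 = 41 ms
Need W * Ttrans >= Ttrans + RTT  ->  W >= (Ttrans + RTT) / Ttrans
(Ttrans + RTT) / Ttrans = 41 / 1 = 41
W_min = ceil(41) = 41

41


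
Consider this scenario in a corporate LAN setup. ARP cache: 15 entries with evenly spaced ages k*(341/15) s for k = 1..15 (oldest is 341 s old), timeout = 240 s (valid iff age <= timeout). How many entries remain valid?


Ages are k * 341/15 s for k = 1..15 (spacing = 22.7333 s).
Entry k is valid iff k * 341/15 <= 240 iff k <= 15 * 240 / 341 = 10.5572
n_valid = floor(10.5572) = 10
(n_stale = 15 - 10 = 5)

10


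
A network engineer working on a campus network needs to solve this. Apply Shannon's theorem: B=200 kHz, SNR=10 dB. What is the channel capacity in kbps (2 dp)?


Given: B = 200 kHz, SNR = 10 dB
SNR linear = 10^(10/10) = 10
1 + SNR = 11
log2(11) = 3.4594316186
C = 200 * 1000 * 3.4594316186 = 691886.3237 bps
C = 691.886324 kbps -> 691.89 kbps (2 dp)

691.89


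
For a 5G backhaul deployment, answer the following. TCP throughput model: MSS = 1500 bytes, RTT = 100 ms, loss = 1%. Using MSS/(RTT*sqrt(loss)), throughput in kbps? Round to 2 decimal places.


Given: MSS = 1500 bytes, RTT = 100 ms, loss = 1%
RTT in seconds = 100 / 1000 = 0.1
Loss rate = 1% = 0.01
sqrt(loss) = sqrt(0.01) = 0.1
Throughput (bytes/s) = 1500 / (0.1 * 0.1) = 150000.0000
Throughput (kbps) = 150000.0000 * 8 / 1000 = 1200.000000 -> 1200.00 kbps (2 dp)

1200.00


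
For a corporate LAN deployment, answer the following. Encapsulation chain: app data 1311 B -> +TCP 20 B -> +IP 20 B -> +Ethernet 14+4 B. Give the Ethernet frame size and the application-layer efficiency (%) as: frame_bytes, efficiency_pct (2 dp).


TCP segment = 1311 + 20 = 1331 B
IP packet = 1331 + 20 = 1351 B
Ethernet frame = 1351 + 14 + 4 = 1369 B
Efficiency = app / frame = 1311 / 1369 = 0.957633 = 95.7633% -> 95.76% (2 dp)

1369, 95.76


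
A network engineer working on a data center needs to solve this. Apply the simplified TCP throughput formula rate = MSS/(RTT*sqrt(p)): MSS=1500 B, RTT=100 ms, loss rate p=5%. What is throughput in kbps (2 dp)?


Given: MSS = 1500 bytes, RTT = 100 ms, loss = 5%
RTT in seconds = 100 / 1000 = 0.1
Loss rate = 5% = 0.05
sqrt(loss) = sqrt(0.05) = 0.223606797750
Throughput (bytes/s) = 1500 / (0.1 * 0.223606797750) = 67082.0393
Throughput (kbps) = 67082.0393 * 8 / 1000 = 536.656315 -> 536.66 kbps (2 dp)

536.66


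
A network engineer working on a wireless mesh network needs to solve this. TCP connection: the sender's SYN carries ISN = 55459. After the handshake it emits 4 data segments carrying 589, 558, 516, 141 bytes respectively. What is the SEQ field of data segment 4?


The SYN occupies sequence number ISN = 55459, so the first data byte is ISN + 1 = 55460.
SEQ of data segment i = (ISN + 1) + sum of payload sizes of segments 1..i-1.
Segment 1: SEQ = 55460, payload = 589 bytes
Segment 2: SEQ = 56049, payload = 558 bytes
Segment 3: SEQ = 56607, payload = 516 bytes
Segment 4: SEQ = 57123, payload = 141 bytes
SEQ of segment 4 = 55460 + 589 + 558 + 516 = 57123

57123


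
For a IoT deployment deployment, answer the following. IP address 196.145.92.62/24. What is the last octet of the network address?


Given: IP = 196.145.92.62, prefix = /24
Subnet mask = 255.255.255.0
Last octet of IP: 62
Last octet of mask: 0
Network last octet = 62 AND 0 = 0

0


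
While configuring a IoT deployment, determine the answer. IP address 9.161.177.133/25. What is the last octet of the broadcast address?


Given: IP = 9.161.177.133, prefix = /25
Host bits = 32 - 25 = 7
Network last octet = 133 AND mask = 128
Host part size = 2^7 - 1 = 127
Broadcast last octet = 128 OR 127 = 255

255


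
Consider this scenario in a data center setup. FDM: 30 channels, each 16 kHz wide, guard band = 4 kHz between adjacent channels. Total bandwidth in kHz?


Given: 30 channels, 16 kHz each, guard = 4 kHz
Channel bandwidth = 30 * 16 = 480 kHz
Guard bands = 29 gaps * 4 kHz = 116 kHz
Total = 480 + 116 = 596 kHz

596


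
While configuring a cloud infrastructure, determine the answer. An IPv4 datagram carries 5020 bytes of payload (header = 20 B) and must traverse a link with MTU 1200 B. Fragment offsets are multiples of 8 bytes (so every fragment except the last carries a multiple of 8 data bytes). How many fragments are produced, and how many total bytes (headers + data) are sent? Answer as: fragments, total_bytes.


Max data per non-final fragment = floor((MTU - header)/8)*8 = floor((1200 - 20)/8)*8 = floor(1180/8)*8 = 1176 B
Final fragment needs no 8-byte alignment: it can carry up to MTU - header = 1180 B
Non-final fragments needed = ceil((payload - 1180) / 1176) = ceil(3840/1176) = ceil(3.2653) = 4
Number of fragments = 4 + 1 = 5
Fragment sizes (data): 4 * 1176 B + 316 B (last, 316 <= 1180 OK)
Total bytes sent = payload + n_frags * header = 5020 + 5*20 = 5020 + 100 = 5120 B

5, 5120


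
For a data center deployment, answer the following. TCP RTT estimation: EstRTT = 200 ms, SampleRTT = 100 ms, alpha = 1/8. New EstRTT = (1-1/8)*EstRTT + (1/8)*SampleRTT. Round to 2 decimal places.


Given: EstRTT = 200 ms, SampleRTT = 100 ms, alpha = 1/8
New EstRTT = (1 - alpha) * EstRTT + alpha * SampleRTT
(7/8) * 200 = 175
(1/8) * 100 = 12.5
New EstRTT = 175 + 12.5 = 187.5 ms -> 187.50 ms (2 dp)

187.50


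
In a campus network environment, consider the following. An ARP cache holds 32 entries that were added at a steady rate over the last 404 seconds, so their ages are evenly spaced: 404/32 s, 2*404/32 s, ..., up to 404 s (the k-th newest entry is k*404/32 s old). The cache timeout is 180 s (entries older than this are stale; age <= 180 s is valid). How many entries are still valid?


Ages are k * 404/32 s for k = 1..32 (spacing = 12.6250 s).
Entry k is valid iff k * 404/32 <= 180 iff k <= 32 * 180 / 404 = 14.2574
n_valid = floor(14.2574) = 14
(n_stale = 32 - 14 = 18)

14


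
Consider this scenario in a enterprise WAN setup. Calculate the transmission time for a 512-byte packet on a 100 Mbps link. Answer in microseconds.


Given: packet = 512 bytes, bandwidth = 100 Mbps
Packet in bits = 512 * 8 = 4096 bits
Bandwidth = 100 * 10^6 = 100000000 bps
Time = 4096 / 100000000 seconds
Time in us = 4096 * 10^6 / 100000000 = 40.96

40.96


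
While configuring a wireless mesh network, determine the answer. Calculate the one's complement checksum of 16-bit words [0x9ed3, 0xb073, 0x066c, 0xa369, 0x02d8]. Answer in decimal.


Given words: [0x9ed3, 0xb073, 0x066c, 0xa369, 0x02d8]
Step 1: Sum all words
Raw sum = 40659 + 45171 + 1644 + 41833 + 728 = 130035
Step 2: Fold carry: (64499 + 1) = 64500
One's complement = ~64500 & 0xFFFF = 1035

1035


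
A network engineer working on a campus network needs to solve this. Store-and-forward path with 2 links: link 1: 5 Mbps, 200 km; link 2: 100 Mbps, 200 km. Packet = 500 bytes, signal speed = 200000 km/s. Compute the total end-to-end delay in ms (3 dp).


Packet = 500 bytes = 4000 bits. Store-and-forward: sum (t_trans + t_prop) per link.
Link 1: t_trans = 4000/(5*10^6) s = 0.8000 ms; t_prop = 200/200000 s = 1.0000 ms; subtotal = 1.8000 ms
Link 2: t_trans = 4000/(100*10^6) s = 0.0400 ms; t_prop = 200/200000 s = 1.0000 ms; subtotal = 1.0400 ms
End-to-end = 1.8000 + 1.0400 = 2.8400 ms -> 2.840 ms (3 dp)

2.840


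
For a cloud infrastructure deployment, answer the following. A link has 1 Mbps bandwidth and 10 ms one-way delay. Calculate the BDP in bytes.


Given: bandwidth = 1 Mbps, delay = 10 ms
BDP in bits = 1 * 10^6 * 10 / 1000
BDP in bits = 10000
BDP in bytes = 10000 / 8 = 1250

1250


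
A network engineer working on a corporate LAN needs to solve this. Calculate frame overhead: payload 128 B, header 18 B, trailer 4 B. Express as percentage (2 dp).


Given: payload = 128 B, header = 18 B, trailer = 4 B
Overhead bytes = header + trailer = 18 + 4 = 22
Total frame = payload + overhead = 128 + 22 = 150
Overhead % = 22 / 150 * 100 = 14.6667% -> 14.67% (2 dp)

14.67


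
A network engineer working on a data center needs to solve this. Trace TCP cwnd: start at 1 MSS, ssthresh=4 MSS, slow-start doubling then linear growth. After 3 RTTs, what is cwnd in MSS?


RTT 0: cwnd = 1 MSS (initial)
RTT 1: cwnd = 2 MSS (slow start, doubled)
RTT 2: cwnd = 4 MSS (slow start, doubled)
RTT 3: cwnd = 5 MSS (congestion avoidance, +1)

5


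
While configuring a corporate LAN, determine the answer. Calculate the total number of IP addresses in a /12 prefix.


Given: CIDR prefix /12
Host bits = 32 - 12 = 20
Total addresses = 2^20 = 1048576

1048576


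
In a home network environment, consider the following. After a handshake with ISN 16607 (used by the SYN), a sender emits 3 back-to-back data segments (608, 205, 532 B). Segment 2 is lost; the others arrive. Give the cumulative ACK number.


SYN uses sequence number 16607; first data byte = ISN + 1 = 16608.
Segment 1: SEQ = 16608, len = 608 B, covers [16608, 17215]
Segment 2: SEQ = 17216, len = 205 B, covers [17216, 17420] [LOST]
Segment 3: SEQ = 17421, len = 532 B, covers [17421, 17952]
In-order data received: bytes [16608, 17215] (segments 1..1).
Segment 2 missing -> gap begins at byte 17216; later segments buffered out of order.
Cumulative ACK = next expected in-order byte = 16608 + 608 = 17216

17216


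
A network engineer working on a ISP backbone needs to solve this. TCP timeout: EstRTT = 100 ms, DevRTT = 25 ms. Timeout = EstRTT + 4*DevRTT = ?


Given: EstRTT = 100 ms, DevRTT = 25 ms
Timeout = EstRTT + 4 * DevRTT
4 * DevRTT = 4 * 25 = 100
Timeout = 100 + 100 = 200 ms

200


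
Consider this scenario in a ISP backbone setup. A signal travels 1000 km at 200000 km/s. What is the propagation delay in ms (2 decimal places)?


Given: distance = 1000 km, speed = 200000 km/s
Delay = distance / speed = 1000 / 200000 seconds
Delay in ms = 1000 * 1000 / 200000
Delay = 5.0000 ms
Rounded to 2 dp = 5.00 ms

5.00


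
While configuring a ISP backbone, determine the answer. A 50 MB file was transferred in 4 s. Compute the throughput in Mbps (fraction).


Given: file = 50 MB, time = 4 s
File in Mb = 50 * 8 = 400 Mb
Throughput = 400 / 4 Mbps
Throughput = 100 Mbps

100


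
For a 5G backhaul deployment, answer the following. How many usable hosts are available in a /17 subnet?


Given: subnet mask /17
Host bits = 32 - 17 = 15
Total addresses = 2^15 = 32768
Usable hosts = 32768 - 2 (network + broadcast) = 32766

32766


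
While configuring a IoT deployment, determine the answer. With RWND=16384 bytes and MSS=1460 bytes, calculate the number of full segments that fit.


Given: RWND = 16384 bytes, MSS = 1460 bytes
Full segments = floor(RWND / MSS)
Full segments = floor(16384 / 1460)
Full segments = floor(11.2219) = 11

11


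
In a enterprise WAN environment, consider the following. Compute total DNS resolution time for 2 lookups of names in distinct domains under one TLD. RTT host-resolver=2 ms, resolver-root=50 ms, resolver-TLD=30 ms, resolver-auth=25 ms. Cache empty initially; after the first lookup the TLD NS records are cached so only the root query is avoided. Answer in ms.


Lookup 1 (cold cache): local + root + TLD + auth = 2 + 50 + 30 + 25 = 107 ms
Lookups 2..2 (TLD NS cached -> skip root; new domain -> still ask TLD and auth): local + TLD + auth = 2 + 30 + 25 = 57 ms each
Remaining 1 lookups: 1 * 57 = 57 ms
Total = 107 + 57 = 164 ms

164


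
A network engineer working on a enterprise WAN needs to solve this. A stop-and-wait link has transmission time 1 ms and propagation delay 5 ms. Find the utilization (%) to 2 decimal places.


Given: Ttrans = 1 ms, Tprop = 5 ms
RTT = 2 * Tprop = 2 * 5 = 10 ms
U = Ttrans / (Ttrans + RTT)
U = 1 / (1 + 10)
U = 1 / 11 = 0.090909
U% = 9.09%

9.09


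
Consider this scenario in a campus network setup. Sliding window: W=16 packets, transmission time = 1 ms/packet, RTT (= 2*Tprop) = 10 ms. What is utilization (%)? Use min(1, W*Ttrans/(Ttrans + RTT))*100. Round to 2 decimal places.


Given: W = 16, Ttrans = 1 ms, RTT = 10 ms (= 2 * Tprop, Tprop = 5 ms)
Cycle time = Ttrans + RTT = 1 + 10 = 11 ms (first packet sent until its ACK returns)
W * Ttrans = 16 * 1 = 16 ms of sending per cycle
W * Ttrans / (Ttrans + RTT) = 16 / 11 = 1.454545
U = min(1, 1.454545) = 1.000000
U% = 100.00%

100.00
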